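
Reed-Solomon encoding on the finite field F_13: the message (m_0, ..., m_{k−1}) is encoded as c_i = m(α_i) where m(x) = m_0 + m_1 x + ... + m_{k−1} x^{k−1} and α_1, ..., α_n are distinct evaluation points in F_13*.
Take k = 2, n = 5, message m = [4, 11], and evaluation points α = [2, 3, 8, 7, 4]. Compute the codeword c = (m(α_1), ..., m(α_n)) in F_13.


c = [0, 11, 1, 3, 9]

Message polynomial: m(x) = 4 + 11·x (mod 13).
For each evaluation point α_i, compute m(α_i) mod 13:
  α_1 = 2: Horner steps 11 → 0, so m(2) = 0.
  α_2 = 3: Horner steps 11 → 11, so m(3) = 11.
  α_3 = 8: Horner steps 11 → 1, so m(8) = 1.
  α_4 = 7: Horner steps 11 → 3, so m(7) = 3.
  α_5 = 4: Horner steps 11 → 9, so m(4) = 9.
Codeword c = [0, 11, 1, 3, 9] ∈ F_13^5.


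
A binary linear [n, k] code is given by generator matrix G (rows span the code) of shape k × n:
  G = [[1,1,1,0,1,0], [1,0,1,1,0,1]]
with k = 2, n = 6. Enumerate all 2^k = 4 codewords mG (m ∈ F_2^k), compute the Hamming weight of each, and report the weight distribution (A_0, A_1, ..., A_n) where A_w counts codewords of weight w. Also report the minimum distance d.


Weight distribution: A_0 = 1, A_4 = 3. Minimum distance d = 4.

Enumerate all 2^2 = 4 messages m ∈ F_2^2.
For each, compute codeword c = mG in F_2^6, then tally its weight.
  m = 00 → c = 000000, weight = 0.
  m = 10 → c = 111010, weight = 4.
  m = 01 → c = 101101, weight = 4.
  m = 11 → c = 010111, weight = 4.
Tally weights:
  weight 0: 1 codewords.
  weight 4: 3 codewords.
Minimum distance d = smallest w > 0 with A_w > 0 = 4.
Sanity: Σ A_w = 4 = 2^2 = 4 ✓.


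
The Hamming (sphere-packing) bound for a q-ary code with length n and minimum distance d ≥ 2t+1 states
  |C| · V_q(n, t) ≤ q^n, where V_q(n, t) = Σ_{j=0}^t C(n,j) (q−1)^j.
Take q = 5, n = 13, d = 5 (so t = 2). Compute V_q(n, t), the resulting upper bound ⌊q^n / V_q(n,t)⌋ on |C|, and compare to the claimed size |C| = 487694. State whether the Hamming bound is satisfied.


V_q(n, t) = 1301, q^n = 1220703125, Hamming bound = 938280, |C| = 487694 ≤ bound (satisfied).

Step 1: Compute V_q(n, t) = Σ_{j=0}^2 C(n, j) (q−1)^j.
  j = 0: C(13,0)·(4)^0 = 1·1 = 1.
  j = 1: C(13,1)·(4)^1 = 13·4 = 52.
  j = 2: C(13,2)·(4)^2 = 78·16 = 1248.
  V_q(n, t) = 1 + 52 + 1248 = 1301.
Step 2: q^n = 5^13 = 1220703125.
Step 3: Hamming bound ⌊q^n / V_q(n,t)⌋ = ⌊1220703125/1301⌋ = 938280.
Step 4: Compare |C| = 487694 to 938280: satisfied.
The claimed |C| lies below the Hamming bound.


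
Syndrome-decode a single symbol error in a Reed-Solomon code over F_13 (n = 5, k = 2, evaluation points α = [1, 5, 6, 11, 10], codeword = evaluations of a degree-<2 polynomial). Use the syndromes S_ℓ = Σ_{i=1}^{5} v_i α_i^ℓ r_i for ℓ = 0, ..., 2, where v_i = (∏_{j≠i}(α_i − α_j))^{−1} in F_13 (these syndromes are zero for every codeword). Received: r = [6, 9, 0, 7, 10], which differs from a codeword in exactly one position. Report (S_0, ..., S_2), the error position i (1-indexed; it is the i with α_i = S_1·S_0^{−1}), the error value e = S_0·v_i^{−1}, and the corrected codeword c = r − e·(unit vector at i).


S = (10, 9, 12), error at position 5, error magnitude e = 7, c = [6, 9, 0, 7, 3].

Step 1: column multipliers v_i = (∏_{j≠i}(α_i − α_j))^{−1} mod 13.
  i = 1 (α = 1): (1−5)(1−6)(1−11)(1−10) = (−4)·(−5)·(−10)·(−9) = 1800 ≡ 6, so v_1 = 6^{−1} = 11 (mod 13).
  i = 2 (α = 5): (5−1)(5−6)(5−11)(5−10) = 4·(−1)·(−6)·(−5) = −120 ≡ 10, so v_2 = 10^{−1} = 4 (mod 13).
  i = 3 (α = 6): (6−1)(6−5)(6−11)(6−10) = 5·1·(−5)·(−4) = 100 ≡ 9, so v_3 = 9^{−1} = 3 (mod 13).
  i = 4 (α = 11): (11−1)(11−5)(11−6)(11−10) = 10·6·5·1 = 300 ≡ 1, so v_4 = 1^{−1} = 1 (mod 13).
  i = 5 (α = 10): (10−1)(10−5)(10−6)(10−11) = 9·5·4·(−1) = −180 ≡ 2, so v_5 = 2^{−1} = 7 (mod 13).
  v = [11, 4, 3, 1, 7].
Step 2: syndromes of r = [6, 9, 0, 7, 10] (all sums mod 13).
  S_0 = Σ v_i r_i = 11·6 + 4·9 + 3·0 + 1·7 + 7·10 = 179 ≡ 10.
  S_1 = Σ v_i α_i r_i = 11·1·6 + 4·5·9 + 3·6·0 + 1·11·7 + 7·10·10 = 1023 ≡ 9.
  α_i^2 mod 13 = [1, 12, 10, 4, 9].
  S_2 = Σ v_i α_i^2 r_i = 11·1·6 + 4·12·9 + 3·10·0 + 1·4·7 + 7·9·10 = 1156 ≡ 12.
  S = (10, 9, 12) ≠ 0, so r is not a codeword (an error is present).
Step 3: locate the error. For a single error e at position i, S_ℓ = v_i·e·α_i^ℓ, so α_err = S_1/S_0.
  S_0^{−1} = 10^{−1} = 4 (mod 13), so α_err = 9·4 = 36 ≡ 10 = α_5. Error position i = 5.
  Consistency check: S_2/S_1 = 12·3 = 36 ≡ 10 = α_err ✓ (single-error assumption holds).
Step 4: error magnitude e = S_0/v_5 = S_0·∏_{j≠5}(α_5 − α_j) = 10·2 = 20 ≡ 7 (mod 13).
Step 5: correct position 5: c_5 = r_5 − e = 10 − 7 ≡ 3 (mod 13). Hence c = [6, 9, 0, 7, 3].
  Check: interpolating c through the α_i gives m(x) = 2 + 4·x (degree < 2) with m(α_i) = c_i for every i, so c is indeed a codeword.


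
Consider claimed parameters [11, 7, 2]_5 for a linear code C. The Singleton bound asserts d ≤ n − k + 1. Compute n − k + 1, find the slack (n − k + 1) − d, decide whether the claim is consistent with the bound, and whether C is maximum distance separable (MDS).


Singleton RHS = n − k + 1 = 5, slack = 3, bound satisfied, not MDS.

Singleton bound: d ≤ n − k + 1.
Here n = 11, k = 7, so n − k + 1 = 5.
Given d = 2, check d ≤ 5: YES.
Slack = (n − k + 1) − d = 3.
The code is NOT MDS (slack = 3 > 0).
Description: the claimed parameters are [11, 7, 2]_5; such a code would be non-MDS.


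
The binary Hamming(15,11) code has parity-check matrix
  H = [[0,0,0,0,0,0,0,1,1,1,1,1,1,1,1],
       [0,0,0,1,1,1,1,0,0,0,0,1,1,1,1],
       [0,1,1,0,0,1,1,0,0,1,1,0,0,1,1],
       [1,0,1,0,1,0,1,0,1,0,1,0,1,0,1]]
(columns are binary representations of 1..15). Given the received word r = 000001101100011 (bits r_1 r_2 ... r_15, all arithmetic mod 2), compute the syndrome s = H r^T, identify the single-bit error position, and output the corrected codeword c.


s = (0, 0, 1, 1)^T, error position = 3, corrected codeword c = 001001101100011

Compute s = H r^T mod 2 one row at a time:
  s_1 = 0 + 1 + 1 + 0 + 0 + 0 + 1 + 1 = 4 ≡ 0 (mod 2).
  s_2 = 0 + 0 + 1 + 1 + 0 + 0 + 1 + 1 = 4 ≡ 0 (mod 2).
  s_3 = 0 + 0 + 1 + 1 + 1 + 0 + 1 + 1 = 5 ≡ 1 (mod 2).
  s_4 = 0 + 0 + 0 + 1 + 1 + 0 + 0 + 1 = 3 ≡ 1 (mod 2).
s = (0, 0, 1, 1)^T — this equals column 3 of H (binary 0011), so error is at position 3.
Correct: flip bit 3 of r = 000001101100011 to get c = 001001101100011.


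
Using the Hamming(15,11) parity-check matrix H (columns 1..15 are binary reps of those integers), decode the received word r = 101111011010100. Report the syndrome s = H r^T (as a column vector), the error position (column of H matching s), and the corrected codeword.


s = (0, 0, 1, 0)^T, error position = 2, corrected codeword c = 111111011010100

Compute s = H r^T mod 2 one row at a time:
  s_1 = 1 + 1 + 0 + 1 + 0 + 1 + 0 + 0 = 4 ≡ 0 (mod 2).
  s_2 = 1 + 1 + 1 + 0 + 0 + 1 + 0 + 0 = 4 ≡ 0 (mod 2).
  s_3 = 0 + 1 + 1 + 0 + 0 + 1 + 0 + 0 = 3 ≡ 1 (mod 2).
  s_4 = 1 + 1 + 1 + 0 + 1 + 1 + 1 + 0 = 6 ≡ 0 (mod 2).
s = (0, 0, 1, 0)^T — this equals column 2 of H (binary 0010), so error is at position 2.
Correct: flip bit 2 of r = 101111011010100 to get c = 111111011010100.


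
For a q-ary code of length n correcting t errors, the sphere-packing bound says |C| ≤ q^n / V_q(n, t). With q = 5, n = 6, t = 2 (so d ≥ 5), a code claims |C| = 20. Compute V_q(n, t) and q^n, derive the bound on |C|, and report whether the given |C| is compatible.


V_q(n, t) = 265, q^n = 15625, Hamming bound = 58, |C| = 20 ≤ bound (satisfied).

Step 1: Compute V_q(n, t) = Σ_{j=0}^2 C(n, j) (q−1)^j.
  j = 0: C(6,0)·(4)^0 = 1·1 = 1.
  j = 1: C(6,1)·(4)^1 = 6·4 = 24.
  j = 2: C(6,2)·(4)^2 = 15·16 = 240.
  V_q(n, t) = 1 + 24 + 240 = 265.
Step 2: q^n = 5^6 = 15625.
Step 3: Hamming bound ⌊q^n / V_q(n,t)⌋ = ⌊15625/265⌋ = 58.
Step 4: Compare |C| = 20 to 58: satisfied.
The claimed |C| lies below the Hamming bound.


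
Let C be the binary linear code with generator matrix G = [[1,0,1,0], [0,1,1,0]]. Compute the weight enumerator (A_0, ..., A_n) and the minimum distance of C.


Weight distribution: A_0 = 1, A_2 = 3. Minimum distance d = 2.

Enumerate all 2^2 = 4 messages m ∈ F_2^2.
For each, compute codeword c = mG in F_2^4, then tally its weight.
  m = 00 → c = 0000, weight = 0.
  m = 10 → c = 1010, weight = 2.
  m = 01 → c = 0110, weight = 2.
  m = 11 → c = 1100, weight = 2.
Tally weights:
  weight 0: 1 codewords.
  weight 2: 3 codewords.
Minimum distance d = smallest w > 0 with A_w > 0 = 2.
Sanity: Σ A_w = 4 = 2^2 = 4 ✓.


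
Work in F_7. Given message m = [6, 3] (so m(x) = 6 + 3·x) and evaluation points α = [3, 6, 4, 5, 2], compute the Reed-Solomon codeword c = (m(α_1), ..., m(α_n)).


c = [1, 3, 4, 0, 5]

Message polynomial: m(x) = 6 + 3·x (mod 7).
For each evaluation point α_i, compute m(α_i) mod 7:
  α_1 = 3: Horner steps 3 → 1, so m(3) = 1.
  α_2 = 6: Horner steps 3 → 3, so m(6) = 3.
  α_3 = 4: Horner steps 3 → 4, so m(4) = 4.
  α_4 = 5: Horner steps 3 → 0, so m(5) = 0.
  α_5 = 2: Horner steps 3 → 5, so m(2) = 5.
Codeword c = [1, 3, 4, 0, 5] ∈ F_7^5.


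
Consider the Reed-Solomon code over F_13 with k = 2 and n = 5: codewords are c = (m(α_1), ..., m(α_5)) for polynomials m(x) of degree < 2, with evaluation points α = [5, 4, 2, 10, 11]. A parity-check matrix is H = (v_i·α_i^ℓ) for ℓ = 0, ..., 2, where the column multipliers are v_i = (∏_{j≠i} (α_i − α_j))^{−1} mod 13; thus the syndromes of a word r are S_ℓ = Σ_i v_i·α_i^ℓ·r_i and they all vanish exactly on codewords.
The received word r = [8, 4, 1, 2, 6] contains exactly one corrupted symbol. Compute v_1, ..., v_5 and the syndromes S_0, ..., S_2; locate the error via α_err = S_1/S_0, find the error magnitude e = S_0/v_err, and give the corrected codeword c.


S = (6, 12, 11), error at position 3, error magnitude e = 5, c = [8, 4, 9, 2, 6].

Step 1: column multipliers v_i = (∏_{j≠i}(α_i − α_j))^{−1} mod 13.
  i = 1 (α = 5): (5−4)(5−2)(5−10)(5−11) = 1·3·(−5)·(−6) = 90 ≡ 12, so v_1 = 12^{−1} = 12 (mod 13).
  i = 2 (α = 4): (4−5)(4−2)(4−10)(4−11) = (−1)·2·(−6)·(−7) = −84 ≡ 7, so v_2 = 7^{−1} = 2 (mod 13).
  i = 3 (α = 2): (2−5)(2−4)(2−10)(2−11) = (−3)·(−2)·(−8)·(−9) = 432 ≡ 3, so v_3 = 3^{−1} = 9 (mod 13).
  i = 4 (α = 10): (10−5)(10−4)(10−2)(10−11) = 5·6·8·(−1) = −240 ≡ 7, so v_4 = 7^{−1} = 2 (mod 13).
  i = 5 (α = 11): (11−5)(11−4)(11−2)(11−10) = 6·7·9·1 = 378 ≡ 1, so v_5 = 1^{−1} = 1 (mod 13).
  v = [12, 2, 9, 2, 1].
Step 2: syndromes of r = [8, 4, 1, 2, 6] (all sums mod 13).
  S_0 = Σ v_i r_i = 12·8 + 2·4 + 9·1 + 2·2 + 1·6 = 123 ≡ 6.
  S_1 = Σ v_i α_i r_i = 12·5·8 + 2·4·4 + 9·2·1 + 2·10·2 + 1·11·6 = 636 ≡ 12.
  α_i^2 mod 13 = [12, 3, 4, 9, 4].
  S_2 = Σ v_i α_i^2 r_i = 12·12·8 + 2·3·4 + 9·4·1 + 2·9·2 + 1·4·6 = 1272 ≡ 11.
  S = (6, 12, 11) ≠ 0, so r is not a codeword (an error is present).
Step 3: locate the error. For a single error e at position i, S_ℓ = v_i·e·α_i^ℓ, so α_err = S_1/S_0.
  S_0^{−1} = 6^{−1} = 11 (mod 13), so α_err = 12·11 = 132 ≡ 2 = α_3. Error position i = 3.
  Consistency check: S_2/S_1 = 11·12 = 132 ≡ 2 = α_err ✓ (single-error assumption holds).
Step 4: error magnitude e = S_0/v_3 = S_0·∏_{j≠3}(α_3 − α_j) = 6·3 = 18 ≡ 5 (mod 13).
Step 5: correct position 3: c_3 = r_3 − e = 1 − 5 ≡ 9 (mod 13). Hence c = [8, 4, 9, 2, 6].
  Check: interpolating c through the α_i gives m(x) = 1 + 4·x (degree < 2) with m(α_i) = c_i for every i, so c is indeed a codeword.


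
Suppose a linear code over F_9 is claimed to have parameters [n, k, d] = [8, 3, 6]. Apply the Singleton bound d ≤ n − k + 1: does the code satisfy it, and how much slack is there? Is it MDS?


Singleton RHS = n − k + 1 = 6, slack = 0, bound satisfied, MDS.

Singleton bound: d ≤ n − k + 1.
Here n = 8, k = 3, so n − k + 1 = 6.
Given d = 6, check d ≤ 6: YES.
Slack = (n − k + 1) − d = 0.
The code is MDS (slack = 0).
Description: the claimed parameters are [8, 3, 6]_9; such a code would be MDS (meets Singleton bound).


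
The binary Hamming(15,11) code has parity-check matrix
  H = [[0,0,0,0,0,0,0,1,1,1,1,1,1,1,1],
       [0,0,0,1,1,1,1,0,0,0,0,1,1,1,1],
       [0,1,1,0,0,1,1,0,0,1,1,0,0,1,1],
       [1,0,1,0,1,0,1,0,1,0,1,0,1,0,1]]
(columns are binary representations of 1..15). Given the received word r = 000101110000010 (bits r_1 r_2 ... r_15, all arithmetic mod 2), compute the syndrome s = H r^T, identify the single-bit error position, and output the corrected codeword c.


s = (0, 0, 1, 1)^T, error position = 3, corrected codeword c = 001101110000010

Compute s = H r^T mod 2 one row at a time:
  s_1 = 1 + 0 + 0 + 0 + 0 + 0 + 1 + 0 = 2 ≡ 0 (mod 2).
  s_2 = 1 + 0 + 1 + 1 + 0 + 0 + 1 + 0 = 4 ≡ 0 (mod 2).
  s_3 = 0 + 0 + 1 + 1 + 0 + 0 + 1 + 0 = 3 ≡ 1 (mod 2).
  s_4 = 0 + 0 + 0 + 1 + 0 + 0 + 0 + 0 = 1 ≡ 1 (mod 2).
s = (0, 0, 1, 1)^T — this equals column 3 of H (binary 0011), so error is at position 3.
Correct: flip bit 3 of r = 000101110000010 to get c = 001101110000010.


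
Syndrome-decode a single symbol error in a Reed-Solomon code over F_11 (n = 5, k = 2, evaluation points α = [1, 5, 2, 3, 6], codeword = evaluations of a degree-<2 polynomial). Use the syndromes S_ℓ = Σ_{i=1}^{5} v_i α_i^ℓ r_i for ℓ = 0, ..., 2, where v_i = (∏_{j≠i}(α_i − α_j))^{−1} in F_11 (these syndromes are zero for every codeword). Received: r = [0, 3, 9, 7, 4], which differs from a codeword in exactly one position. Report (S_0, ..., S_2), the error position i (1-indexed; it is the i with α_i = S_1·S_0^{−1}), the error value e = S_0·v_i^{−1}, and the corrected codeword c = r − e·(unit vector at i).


S = (5, 8, 4), error at position 5, error magnitude e = 3, c = [0, 3, 9, 7, 1].

Step 1: column multipliers v_i = (∏_{j≠i}(α_i − α_j))^{−1} mod 11.
  i = 1 (α = 1): (1−5)(1−2)(1−3)(1−6) = (−4)·(−1)·(−2)·(−5) = 40 ≡ 7, so v_1 = 7^{−1} = 8 (mod 11).
  i = 2 (α = 5): (5−1)(5−2)(5−3)(5−6) = 4·3·2·(−1) = −24 ≡ 9, so v_2 = 9^{−1} = 5 (mod 11).
  i = 3 (α = 2): (2−1)(2−5)(2−3)(2−6) = 1·(−3)·(−1)·(−4) = −12 ≡ 10, so v_3 = 10^{−1} = 10 (mod 11).
  i = 4 (α = 3): (3−1)(3−5)(3−2)(3−6) = 2·(−2)·1·(−3) = 12 ≡ 1, so v_4 = 1^{−1} = 1 (mod 11).
  i = 5 (α = 6): (6−1)(6−5)(6−2)(6−3) = 5·1·4·3 = 60 ≡ 5, so v_5 = 5^{−1} = 9 (mod 11).
  v = [8, 5, 10, 1, 9].
Step 2: syndromes of r = [0, 3, 9, 7, 4] (all sums mod 11).
  S_0 = Σ v_i r_i = 8·0 + 5·3 + 10·9 + 1·7 + 9·4 = 148 ≡ 5.
  S_1 = Σ v_i α_i r_i = 8·1·0 + 5·5·3 + 10·2·9 + 1·3·7 + 9·6·4 = 492 ≡ 8.
  α_i^2 mod 11 = [1, 3, 4, 9, 3].
  S_2 = Σ v_i α_i^2 r_i = 8·1·0 + 5·3·3 + 10·4·9 + 1·9·7 + 9·3·4 = 576 ≡ 4.
  S = (5, 8, 4) ≠ 0, so r is not a codeword (an error is present).
Step 3: locate the error. For a single error e at position i, S_ℓ = v_i·e·α_i^ℓ, so α_err = S_1/S_0.
  S_0^{−1} = 5^{−1} = 9 (mod 11), so α_err = 8·9 = 72 ≡ 6 = α_5. Error position i = 5.
  Consistency check: S_2/S_1 = 4·7 = 28 ≡ 6 = α_err ✓ (single-error assumption holds).
Step 4: error magnitude e = S_0/v_5 = S_0·∏_{j≠5}(α_5 − α_j) = 5·5 = 25 ≡ 3 (mod 11).
Step 5: correct position 5: c_5 = r_5 − e = 4 − 3 ≡ 1 (mod 11). Hence c = [0, 3, 9, 7, 1].
  Check: interpolating c through the α_i gives m(x) = 2 + 9·x (degree < 2) with m(α_i) = c_i for every i, so c is indeed a codeword.


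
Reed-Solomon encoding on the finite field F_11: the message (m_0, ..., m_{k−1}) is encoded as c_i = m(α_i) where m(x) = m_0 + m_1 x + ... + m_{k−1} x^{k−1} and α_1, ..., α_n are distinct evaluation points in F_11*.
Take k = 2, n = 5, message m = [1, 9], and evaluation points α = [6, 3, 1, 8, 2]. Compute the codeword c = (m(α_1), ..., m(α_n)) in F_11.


c = [0, 6, 10, 7, 8]

Message polynomial: m(x) = 1 + 9·x (mod 11).
For each evaluation point α_i, compute m(α_i) mod 11:
  α_1 = 6: Horner steps 9 → 0, so m(6) = 0.
  α_2 = 3: Horner steps 9 → 6, so m(3) = 6.
  α_3 = 1: Horner steps 9 → 10, so m(1) = 10.
  α_4 = 8: Horner steps 9 → 7, so m(8) = 7.
  α_5 = 2: Horner steps 9 → 8, so m(2) = 8.
Codeword c = [0, 6, 10, 7, 8] ∈ F_11^5.


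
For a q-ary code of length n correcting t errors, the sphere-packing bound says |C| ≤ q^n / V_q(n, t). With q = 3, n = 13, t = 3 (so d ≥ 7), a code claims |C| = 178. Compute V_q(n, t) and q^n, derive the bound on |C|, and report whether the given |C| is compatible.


V_q(n, t) = 2627, q^n = 1594323, Hamming bound = 606, |C| = 178 ≤ bound (satisfied).

Step 1: Compute V_q(n, t) = Σ_{j=0}^3 C(n, j) (q−1)^j.
  j = 0: C(13,0)·(2)^0 = 1·1 = 1.
  j = 1: C(13,1)·(2)^1 = 13·2 = 26.
  j = 2: C(13,2)·(2)^2 = 78·4 = 312.
  j = 3: C(13,3)·(2)^3 = 286·8 = 2288.
  V_q(n, t) = 1 + 26 + 312 + 2288 = 2627.
Step 2: q^n = 3^13 = 1594323.
Step 3: Hamming bound ⌊q^n / V_q(n,t)⌋ = ⌊1594323/2627⌋ = 606.
Step 4: Compare |C| = 178 to 606: satisfied.
The claimed |C| lies below the Hamming bound.


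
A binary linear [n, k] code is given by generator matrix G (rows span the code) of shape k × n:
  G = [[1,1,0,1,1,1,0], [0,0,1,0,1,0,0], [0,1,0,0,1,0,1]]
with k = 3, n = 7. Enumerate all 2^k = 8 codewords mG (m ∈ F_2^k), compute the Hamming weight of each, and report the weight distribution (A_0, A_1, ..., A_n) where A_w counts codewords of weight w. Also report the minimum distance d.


Weight distribution: A_0 = 1, A_2 = 1, A_3 = 2, A_4 = 1, A_5 = 2, A_6 = 1. Minimum distance d = 2.

Enumerate all 2^3 = 8 messages m ∈ F_2^3.
For each, compute codeword c = mG in F_2^7, then tally its weight.
  m = 000 → c = 0000000, weight = 0.
  m = 100 → c = 1101110, weight = 5.
  m = 010 → c = 0010100, weight = 2.
  m = 110 → c = 1111010, weight = 5.
  m = 001 → c = 0100101, weight = 3.
  m = 101 → c = 1001011, weight = 4.
  m = 011 → c = 0110001, weight = 3.
  m = 111 → c = 1011111, weight = 6.
Tally weights:
  weight 0: 1 codewords.
  weight 2: 1 codewords.
  weight 3: 2 codewords.
  weight 4: 1 codewords.
  weight 5: 2 codewords.
  weight 6: 1 codewords.
Minimum distance d = smallest w > 0 with A_w > 0 = 2.
Sanity: Σ A_w = 8 = 2^3 = 8 ✓.


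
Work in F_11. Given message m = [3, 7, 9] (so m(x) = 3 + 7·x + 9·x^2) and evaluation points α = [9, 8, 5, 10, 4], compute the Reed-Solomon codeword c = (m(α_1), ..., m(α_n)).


c = [3, 8, 10, 5, 10]

Message polynomial: m(x) = 3 + 7·x + 9·x^2 (mod 11).
For each evaluation point α_i, compute m(α_i) mod 11:
  α_1 = 9: Horner steps 9 → 0 → 3, so m(9) = 3.
  α_2 = 8: Horner steps 9 → 2 → 8, so m(8) = 8.
  α_3 = 5: Horner steps 9 → 8 → 10, so m(5) = 10.
  α_4 = 10: Horner steps 9 → 9 → 5, so m(10) = 5.
  α_5 = 4: Horner steps 9 → 10 → 10, so m(4) = 10.
Codeword c = [3, 8, 10, 5, 10] ∈ F_11^5.


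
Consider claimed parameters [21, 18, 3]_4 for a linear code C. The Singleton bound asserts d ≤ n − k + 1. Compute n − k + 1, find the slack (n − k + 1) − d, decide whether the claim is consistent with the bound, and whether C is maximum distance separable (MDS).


Singleton RHS = n − k + 1 = 4, slack = 1, bound satisfied, not MDS.

Singleton bound: d ≤ n − k + 1.
Here n = 21, k = 18, so n − k + 1 = 4.
Given d = 3, check d ≤ 4: YES.
Slack = (n − k + 1) − d = 1.
The code is NOT MDS (slack = 1 > 0).
Description: the claimed parameters are [21, 18, 3]_4; such a code would be non-MDS.


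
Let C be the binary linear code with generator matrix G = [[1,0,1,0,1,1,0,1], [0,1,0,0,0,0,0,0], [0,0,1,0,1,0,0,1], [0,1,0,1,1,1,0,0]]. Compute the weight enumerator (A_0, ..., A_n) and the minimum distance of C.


Weight distribution: A_0 = 1, A_1 = 1, A_2 = 1, A_3 = 4, A_4 = 5, A_5 = 3, A_6 = 1. Minimum distance d = 1.

Enumerate all 2^4 = 16 messages m ∈ F_2^4.
For each, compute codeword c = mG in F_2^8, then tally its weight.
  m = 0000 → c = 00000000, weight = 0.
  m = 1000 → c = 10101101, weight = 5.
  m = 0100 → c = 01000000, weight = 1.
  m = 1100 → c = 11101101, weight = 6.
  m = 0010 → c = 00101001, weight = 3.
  m = 1010 → c = 10000100, weight = 2.
  m = 0110 → c = 01101001, weight = 4.
  m = 1110 → c = 11000100, weight = 3.
  m = 0001 → c = 01011100, weight = 4.
  m = 1001 → c = 11110001, weight = 5.
  m = 0101 → c = 00011100, weight = 3.
  m = 1101 → c = 10110001, weight = 4.
  m = 0011 → c = 01110101, weight = 5.
  m = 1011 → c = 11011000, weight = 4.
  m = 0111 → c = 00110101, weight = 4.
  m = 1111 → c = 10011000, weight = 3.
Tally weights:
  weight 0: 1 codewords.
  weight 1: 1 codewords.
  weight 2: 1 codewords.
  weight 3: 4 codewords.
  weight 4: 5 codewords.
  weight 5: 3 codewords.
  weight 6: 1 codewords.
Minimum distance d = smallest w > 0 with A_w > 0 = 1.
Sanity: Σ A_w = 16 = 2^4 = 16 ✓.


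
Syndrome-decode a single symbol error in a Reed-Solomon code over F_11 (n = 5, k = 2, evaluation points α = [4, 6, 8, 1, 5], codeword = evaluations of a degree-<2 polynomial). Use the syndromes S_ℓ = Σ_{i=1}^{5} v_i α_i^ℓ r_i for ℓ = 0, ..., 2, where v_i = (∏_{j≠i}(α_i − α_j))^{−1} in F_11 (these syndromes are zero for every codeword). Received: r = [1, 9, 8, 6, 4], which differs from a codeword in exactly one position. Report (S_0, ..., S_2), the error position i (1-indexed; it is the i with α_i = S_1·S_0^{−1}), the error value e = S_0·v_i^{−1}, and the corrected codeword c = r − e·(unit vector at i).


S = (10, 7, 6), error at position 1, error magnitude e = 2, c = [10, 9, 8, 6, 4].

Step 1: column multipliers v_i = (∏_{j≠i}(α_i − α_j))^{−1} mod 11.
  i = 1 (α = 4): (4−6)(4−8)(4−1)(4−5) = (−2)·(−4)·3·(−1) = −24 ≡ 9, so v_1 = 9^{−1} = 5 (mod 11).
  i = 2 (α = 6): (6−4)(6−8)(6−1)(6−5) = 2·(−2)·5·1 = −20 ≡ 2, so v_2 = 2^{−1} = 6 (mod 11).
  i = 3 (α = 8): (8−4)(8−6)(8−1)(8−5) = 4·2·7·3 = 168 ≡ 3, so v_3 = 3^{−1} = 4 (mod 11).
  i = 4 (α = 1): (1−4)(1−6)(1−8)(1−5) = (−3)·(−5)·(−7)·(−4) = 420 ≡ 2, so v_4 = 2^{−1} = 6 (mod 11).
  i = 5 (α = 5): (5−4)(5−6)(5−8)(5−1) = 1·(−1)·(−3)·4 = 12 ≡ 1, so v_5 = 1^{−1} = 1 (mod 11).
  v = [5, 6, 4, 6, 1].
Step 2: syndromes of r = [1, 9, 8, 6, 4] (all sums mod 11).
  S_0 = Σ v_i r_i = 5·1 + 6·9 + 4·8 + 6·6 + 1·4 = 131 ≡ 10.
  S_1 = Σ v_i α_i r_i = 5·4·1 + 6·6·9 + 4·8·8 + 6·1·6 + 1·5·4 = 656 ≡ 7.
  α_i^2 mod 11 = [5, 3, 9, 1, 3].
  S_2 = Σ v_i α_i^2 r_i = 5·5·1 + 6·3·9 + 4·9·8 + 6·1·6 + 1·3·4 = 523 ≡ 6.
  S = (10, 7, 6) ≠ 0, so r is not a codeword (an error is present).
Step 3: locate the error. For a single error e at position i, S_ℓ = v_i·e·α_i^ℓ, so α_err = S_1/S_0.
  S_0^{−1} = 10^{−1} = 10 (mod 11), so α_err = 7·10 = 70 ≡ 4 = α_1. Error position i = 1.
  Consistency check: S_2/S_1 = 6·8 = 48 ≡ 4 = α_err ✓ (single-error assumption holds).
Step 4: error magnitude e = S_0/v_1 = S_0·∏_{j≠1}(α_1 − α_j) = 10·9 = 90 ≡ 2 (mod 11).
Step 5: correct position 1: c_1 = r_1 − e = 1 − 2 ≡ 10 (mod 11). Hence c = [10, 9, 8, 6, 4].
  Check: interpolating c through the α_i gives m(x) = 1 + 5·x (degree < 2) with m(α_i) = c_i for every i, so c is indeed a codeword.


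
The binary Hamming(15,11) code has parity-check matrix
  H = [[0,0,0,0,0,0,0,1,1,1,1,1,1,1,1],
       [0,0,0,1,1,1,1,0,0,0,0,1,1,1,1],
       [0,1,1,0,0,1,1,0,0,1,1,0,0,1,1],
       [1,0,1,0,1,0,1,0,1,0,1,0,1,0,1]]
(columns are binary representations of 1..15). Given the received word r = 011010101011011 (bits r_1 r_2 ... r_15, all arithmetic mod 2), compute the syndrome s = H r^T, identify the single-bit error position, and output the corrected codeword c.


s = (1, 1, 0, 0)^T, error position = 12, corrected codeword c = 011010101010011

Compute s = H r^T mod 2 one row at a time:
  s_1 = 0 + 1 + 0 + 1 + 1 + 0 + 1 + 1 = 5 ≡ 1 (mod 2).
  s_2 = 0 + 1 + 0 + 1 + 1 + 0 + 1 + 1 = 5 ≡ 1 (mod 2).
  s_3 = 1 + 1 + 0 + 1 + 0 + 1 + 1 + 1 = 6 ≡ 0 (mod 2).
  s_4 = 0 + 1 + 1 + 1 + 1 + 1 + 0 + 1 = 6 ≡ 0 (mod 2).
s = (1, 1, 0, 0)^T — this equals column 12 of H (binary 1100), so error is at position 12.
Correct: flip bit 12 of r = 011010101011011 to get c = 011010101010011.


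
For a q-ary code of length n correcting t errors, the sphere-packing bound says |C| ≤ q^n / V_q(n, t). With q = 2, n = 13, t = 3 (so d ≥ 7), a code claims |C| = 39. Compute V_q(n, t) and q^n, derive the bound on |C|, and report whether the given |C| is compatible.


V_q(n, t) = 378, q^n = 8192, Hamming bound = 21, |C| = 39 > bound (violated).

Step 1: Compute V_q(n, t) = Σ_{j=0}^3 C(n, j) (q−1)^j.
  j = 0: C(13,0)·(1)^0 = 1·1 = 1.
  j = 1: C(13,1)·(1)^1 = 13·1 = 13.
  j = 2: C(13,2)·(1)^2 = 78·1 = 78.
  j = 3: C(13,3)·(1)^3 = 286·1 = 286.
  V_q(n, t) = 1 + 13 + 78 + 286 = 378.
Step 2: q^n = 2^13 = 8192.
Step 3: Hamming bound ⌊q^n / V_q(n,t)⌋ = ⌊8192/378⌋ = 21.
Step 4: Compare |C| = 39 to 21: violated.
The claimed |C| lies above the Hamming bound, so no 2-ary code of length 13 with d ≥ 7 can have 39 codewords.


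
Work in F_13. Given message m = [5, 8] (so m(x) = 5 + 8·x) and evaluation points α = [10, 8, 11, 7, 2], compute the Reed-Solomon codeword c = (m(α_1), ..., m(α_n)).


c = [7, 4, 2, 9, 8]

Message polynomial: m(x) = 5 + 8·x (mod 13).
For each evaluation point α_i, compute m(α_i) mod 13:
  α_1 = 10: Horner steps 8 → 7, so m(10) = 7.
  α_2 = 8: Horner steps 8 → 4, so m(8) = 4.
  α_3 = 11: Horner steps 8 → 2, so m(11) = 2.
  α_4 = 7: Horner steps 8 → 9, so m(7) = 9.
  α_5 = 2: Horner steps 8 → 8, so m(2) = 8.
Codeword c = [7, 4, 2, 9, 8] ∈ F_13^5.


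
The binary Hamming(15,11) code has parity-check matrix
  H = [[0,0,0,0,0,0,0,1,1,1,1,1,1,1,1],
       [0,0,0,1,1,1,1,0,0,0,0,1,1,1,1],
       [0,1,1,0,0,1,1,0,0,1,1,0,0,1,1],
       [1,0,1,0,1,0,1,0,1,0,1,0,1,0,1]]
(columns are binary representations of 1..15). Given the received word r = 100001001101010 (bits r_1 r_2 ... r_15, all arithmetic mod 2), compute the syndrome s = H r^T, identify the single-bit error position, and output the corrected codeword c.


s = (0, 1, 1, 0)^T, error position = 6, corrected codeword c = 100000001101010

Compute s = H r^T mod 2 one row at a time:
  s_1 = 0 + 1 + 1 + 0 + 1 + 0 + 1 + 0 = 4 ≡ 0 (mod 2).
  s_2 = 0 + 0 + 1 + 0 + 1 + 0 + 1 + 0 = 3 ≡ 1 (mod 2).
  s_3 = 0 + 0 + 1 + 0 + 1 + 0 + 1 + 0 = 3 ≡ 1 (mod 2).
  s_4 = 1 + 0 + 0 + 0 + 1 + 0 + 0 + 0 = 2 ≡ 0 (mod 2).
s = (0, 1, 1, 0)^T — this equals column 6 of H (binary 0110), so error is at position 6.
Correct: flip bit 6 of r = 100001001101010 to get c = 100000001101010.


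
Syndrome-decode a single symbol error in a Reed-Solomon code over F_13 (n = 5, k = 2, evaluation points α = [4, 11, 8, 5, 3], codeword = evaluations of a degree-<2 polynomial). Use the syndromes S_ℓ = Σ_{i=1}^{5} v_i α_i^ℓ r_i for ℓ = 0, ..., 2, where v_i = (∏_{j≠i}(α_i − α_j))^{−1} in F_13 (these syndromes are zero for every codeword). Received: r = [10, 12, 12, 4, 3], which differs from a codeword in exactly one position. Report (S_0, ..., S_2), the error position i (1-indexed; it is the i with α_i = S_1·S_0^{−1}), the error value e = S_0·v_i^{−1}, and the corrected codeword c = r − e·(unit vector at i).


S = (10, 6, 1), error at position 2, error magnitude e = 5, c = [10, 7, 12, 4, 3].

Step 1: column multipliers v_i = (∏_{j≠i}(α_i − α_j))^{−1} mod 13.
  i = 1 (α = 4): (4−11)(4−8)(4−5)(4−3) = (−7)·(−4)·(−1)·1 = −28 ≡ 11, so v_1 = 11^{−1} = 6 (mod 13).
  i = 2 (α = 11): (11−4)(11−8)(11−5)(11−3) = 7·3·6·8 = 1008 ≡ 7, so v_2 = 7^{−1} = 2 (mod 13).
  i = 3 (α = 8): (8−4)(8−11)(8−5)(8−3) = 4·(−3)·3·5 = −180 ≡ 2, so v_3 = 2^{−1} = 7 (mod 13).
  i = 4 (α = 5): (5−4)(5−11)(5−8)(5−3) = 1·(−6)·(−3)·2 = 36 ≡ 10, so v_4 = 10^{−1} = 4 (mod 13).
  i = 5 (α = 3): (3−4)(3−11)(3−8)(3−5) = (−1)·(−8)·(−5)·(−2) = 80 ≡ 2, so v_5 = 2^{−1} = 7 (mod 13).
  v = [6, 2, 7, 4, 7].
Step 2: syndromes of r = [10, 12, 12, 4, 3] (all sums mod 13).
  S_0 = Σ v_i r_i = 6·10 + 2·12 + 7·12 + 4·4 + 7·3 = 205 ≡ 10.
  S_1 = Σ v_i α_i r_i = 6·4·10 + 2·11·12 + 7·8·12 + 4·5·4 + 7·3·3 = 1319 ≡ 6.
  α_i^2 mod 13 = [3, 4, 12, 12, 9].
  S_2 = Σ v_i α_i^2 r_i = 6·3·10 + 2·4·12 + 7·12·12 + 4·12·4 + 7·9·3 = 1665 ≡ 1.
  S = (10, 6, 1) ≠ 0, so r is not a codeword (an error is present).
Step 3: locate the error. For a single error e at position i, S_ℓ = v_i·e·α_i^ℓ, so α_err = S_1/S_0.
  S_0^{−1} = 10^{−1} = 4 (mod 13), so α_err = 6·4 = 24 ≡ 11 = α_2. Error position i = 2.
  Consistency check: S_2/S_1 = 1·11 = 11 ≡ 11 = α_err ✓ (single-error assumption holds).
Step 4: error magnitude e = S_0/v_2 = S_0·∏_{j≠2}(α_2 − α_j) = 10·7 = 70 ≡ 5 (mod 13).
Step 5: correct position 2: c_2 = r_2 − e = 12 − 5 ≡ 7 (mod 13). Hence c = [10, 7, 12, 4, 3].
  Check: interpolating c through the α_i gives m(x) = 8 + 7·x (degree < 2) with m(α_i) = c_i for every i, so c is indeed a codeword.


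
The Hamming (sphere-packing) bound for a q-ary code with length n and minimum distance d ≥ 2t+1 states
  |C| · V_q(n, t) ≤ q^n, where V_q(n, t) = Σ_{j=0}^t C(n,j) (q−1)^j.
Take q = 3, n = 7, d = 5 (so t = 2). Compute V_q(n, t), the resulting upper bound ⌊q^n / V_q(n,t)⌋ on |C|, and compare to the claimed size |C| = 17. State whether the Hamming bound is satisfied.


V_q(n, t) = 99, q^n = 2187, Hamming bound = 22, |C| = 17 ≤ bound (satisfied).

Step 1: Compute V_q(n, t) = Σ_{j=0}^2 C(n, j) (q−1)^j.
  j = 0: C(7,0)·(2)^0 = 1·1 = 1.
  j = 1: C(7,1)·(2)^1 = 7·2 = 14.
  j = 2: C(7,2)·(2)^2 = 21·4 = 84.
  V_q(n, t) = 1 + 14 + 84 = 99.
Step 2: q^n = 3^7 = 2187.
Step 3: Hamming bound ⌊q^n / V_q(n,t)⌋ = ⌊2187/99⌋ = 22.
Step 4: Compare |C| = 17 to 22: satisfied.
The claimed |C| lies below the Hamming bound.


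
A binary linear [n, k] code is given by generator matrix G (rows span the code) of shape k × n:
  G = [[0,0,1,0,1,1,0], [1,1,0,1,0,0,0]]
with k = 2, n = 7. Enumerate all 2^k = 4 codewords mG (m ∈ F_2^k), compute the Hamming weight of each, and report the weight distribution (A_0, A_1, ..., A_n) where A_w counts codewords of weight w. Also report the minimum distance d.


Weight distribution: A_0 = 1, A_3 = 2, A_6 = 1. Minimum distance d = 3.

Enumerate all 2^2 = 4 messages m ∈ F_2^2.
For each, compute codeword c = mG in F_2^7, then tally its weight.
  m = 00 → c = 0000000, weight = 0.
  m = 10 → c = 0010110, weight = 3.
  m = 01 → c = 1101000, weight = 3.
  m = 11 → c = 1111110, weight = 6.
Tally weights:
  weight 0: 1 codewords.
  weight 3: 2 codewords.
  weight 6: 1 codewords.
Minimum distance d = smallest w > 0 with A_w > 0 = 3.
Sanity: Σ A_w = 4 = 2^2 = 4 ✓.


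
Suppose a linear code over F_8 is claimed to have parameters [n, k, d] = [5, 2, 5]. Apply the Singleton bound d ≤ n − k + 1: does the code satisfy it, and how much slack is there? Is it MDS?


Singleton RHS = n − k + 1 = 4, slack = -1, bound violated (no such code; not MDS).

Singleton bound: d ≤ n − k + 1.
Here n = 5, k = 2, so n − k + 1 = 4.
Given d = 5, check d ≤ 4: NO.
Slack = (n − k + 1) − d = -1.
The slack is negative: d = 5 exceeds n − k + 1 = 4 by 1, so the Singleton bound is violated and no linear [5, 2, 5]_8 code can exist. In particular it is not MDS (MDS requires d = n − k + 1 exactly).
Description: the claimed parameters are [5, 2, 5]_8; such a code would be impossible (violates the Singleton bound).


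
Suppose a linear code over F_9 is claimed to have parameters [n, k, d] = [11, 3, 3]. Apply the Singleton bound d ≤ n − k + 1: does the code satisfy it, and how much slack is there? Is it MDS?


Singleton RHS = n − k + 1 = 9, slack = 6, bound satisfied, not MDS.

Singleton bound: d ≤ n − k + 1.
Here n = 11, k = 3, so n − k + 1 = 9.
Given d = 3, check d ≤ 9: YES.
Slack = (n − k + 1) − d = 6.
The code is NOT MDS (slack = 6 > 0).
Description: the claimed parameters are [11, 3, 3]_9; such a code would be non-MDS.


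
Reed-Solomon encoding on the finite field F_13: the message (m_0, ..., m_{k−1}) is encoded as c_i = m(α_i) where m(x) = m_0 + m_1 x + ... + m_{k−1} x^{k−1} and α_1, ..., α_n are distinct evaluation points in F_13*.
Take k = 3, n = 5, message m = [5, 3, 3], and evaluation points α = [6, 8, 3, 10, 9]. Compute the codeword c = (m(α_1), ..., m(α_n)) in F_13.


c = [1, 0, 2, 10, 2]

Message polynomial: m(x) = 5 + 3·x + 3·x^2 (mod 13).
For each evaluation point α_i, compute m(α_i) mod 13:
  α_1 = 6: Horner steps 3 → 8 → 1, so m(6) = 1.
  α_2 = 8: Horner steps 3 → 1 → 0, so m(8) = 0.
  α_3 = 3: Horner steps 3 → 12 → 2, so m(3) = 2.
  α_4 = 10: Horner steps 3 → 7 → 10, so m(10) = 10.
  α_5 = 9: Horner steps 3 → 4 → 2, so m(9) = 2.
Codeword c = [1, 0, 2, 10, 2] ∈ F_13^5.


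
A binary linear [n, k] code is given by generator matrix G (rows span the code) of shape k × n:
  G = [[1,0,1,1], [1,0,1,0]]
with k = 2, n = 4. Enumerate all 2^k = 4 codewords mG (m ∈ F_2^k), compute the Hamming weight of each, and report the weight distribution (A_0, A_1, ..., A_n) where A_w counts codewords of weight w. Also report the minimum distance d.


Weight distribution: A_0 = 1, A_1 = 1, A_2 = 1, A_3 = 1. Minimum distance d = 1.

Enumerate all 2^2 = 4 messages m ∈ F_2^2.
For each, compute codeword c = mG in F_2^4, then tally its weight.
  m = 00 → c = 0000, weight = 0.
  m = 10 → c = 1011, weight = 3.
  m = 01 → c = 1010, weight = 2.
  m = 11 → c = 0001, weight = 1.
Tally weights:
  weight 0: 1 codewords.
  weight 1: 1 codewords.
  weight 2: 1 codewords.
  weight 3: 1 codewords.
Minimum distance d = smallest w > 0 with A_w > 0 = 1.
Sanity: Σ A_w = 4 = 2^2 = 4 ✓.


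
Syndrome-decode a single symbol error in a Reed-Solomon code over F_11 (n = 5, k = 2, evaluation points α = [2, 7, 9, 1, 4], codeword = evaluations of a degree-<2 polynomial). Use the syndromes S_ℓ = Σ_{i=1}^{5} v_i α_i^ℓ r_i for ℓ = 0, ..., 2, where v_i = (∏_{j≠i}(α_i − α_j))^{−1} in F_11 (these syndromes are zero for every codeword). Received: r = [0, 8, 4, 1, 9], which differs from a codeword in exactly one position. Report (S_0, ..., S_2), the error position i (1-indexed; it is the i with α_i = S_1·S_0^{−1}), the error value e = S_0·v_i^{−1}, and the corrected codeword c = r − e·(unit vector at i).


S = (5, 2, 3), error at position 2, error magnitude e = 2, c = [0, 6, 4, 1, 9].

Step 1: column multipliers v_i = (∏_{j≠i}(α_i − α_j))^{−1} mod 11.
  i = 1 (α = 2): (2−7)(2−9)(2−1)(2−4) = (−5)·(−7)·1·(−2) = −70 ≡ 7, so v_1 = 7^{−1} = 8 (mod 11).
  i = 2 (α = 7): (7−2)(7−9)(7−1)(7−4) = 5·(−2)·6·3 = −180 ≡ 7, so v_2 = 7^{−1} = 8 (mod 11).
  i = 3 (α = 9): (9−2)(9−7)(9−1)(9−4) = 7·2·8·5 = 560 ≡ 10, so v_3 = 10^{−1} = 10 (mod 11).
  i = 4 (α = 1): (1−2)(1−7)(1−9)(1−4) = (−1)·(−6)·(−8)·(−3) = 144 ≡ 1, so v_4 = 1^{−1} = 1 (mod 11).
  i = 5 (α = 4): (4−2)(4−7)(4−9)(4−1) = 2·(−3)·(−5)·3 = 90 ≡ 2, so v_5 = 2^{−1} = 6 (mod 11).
  v = [8, 8, 10, 1, 6].
Step 2: syndromes of r = [0, 8, 4, 1, 9] (all sums mod 11).
  S_0 = Σ v_i r_i = 8·0 + 8·8 + 10·4 + 1·1 + 6·9 = 159 ≡ 5.
  S_1 = Σ v_i α_i r_i = 8·2·0 + 8·7·8 + 10·9·4 + 1·1·1 + 6·4·9 = 1025 ≡ 2.
  α_i^2 mod 11 = [4, 5, 4, 1, 5].
  S_2 = Σ v_i α_i^2 r_i = 8·4·0 + 8·5·8 + 10·4·4 + 1·1·1 + 6·5·9 = 751 ≡ 3.
  S = (5, 2, 3) ≠ 0, so r is not a codeword (an error is present).
Step 3: locate the error. For a single error e at position i, S_ℓ = v_i·e·α_i^ℓ, so α_err = S_1/S_0.
  S_0^{−1} = 5^{−1} = 9 (mod 11), so α_err = 2·9 = 18 ≡ 7 = α_2. Error position i = 2.
  Consistency check: S_2/S_1 = 3·6 = 18 ≡ 7 = α_err ✓ (single-error assumption holds).
Step 4: error magnitude e = S_0/v_2 = S_0·∏_{j≠2}(α_2 − α_j) = 5·7 = 35 ≡ 2 (mod 11).
Step 5: correct position 2: c_2 = r_2 − e = 8 − 2 ≡ 6 (mod 11). Hence c = [0, 6, 4, 1, 9].
  Check: interpolating c through the α_i gives m(x) = 2 + 10·x (degree < 2) with m(α_i) = c_i for every i, so c is indeed a codeword.


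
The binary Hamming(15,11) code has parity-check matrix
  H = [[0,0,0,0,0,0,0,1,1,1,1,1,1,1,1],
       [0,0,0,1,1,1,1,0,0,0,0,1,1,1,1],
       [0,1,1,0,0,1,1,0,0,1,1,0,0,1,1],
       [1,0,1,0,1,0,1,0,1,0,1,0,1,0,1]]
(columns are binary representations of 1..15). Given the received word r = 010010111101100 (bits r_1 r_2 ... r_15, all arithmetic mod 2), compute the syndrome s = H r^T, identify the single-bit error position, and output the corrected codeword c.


s = (1, 0, 1, 0)^T, error position = 10, corrected codeword c = 010010111001100

Compute s = H r^T mod 2 one row at a time:
  s_1 = 1 + 1 + 1 + 0 + 1 + 1 + 0 + 0 = 5 ≡ 1 (mod 2).
  s_2 = 0 + 1 + 0 + 1 + 1 + 1 + 0 + 0 = 4 ≡ 0 (mod 2).
  s_3 = 1 + 0 + 0 + 1 + 1 + 0 + 0 + 0 = 3 ≡ 1 (mod 2).
  s_4 = 0 + 0 + 1 + 1 + 1 + 0 + 1 + 0 = 4 ≡ 0 (mod 2).
s = (1, 0, 1, 0)^T — this equals column 10 of H (binary 1010), so error is at position 10.
Correct: flip bit 10 of r = 010010111101100 to get c = 010010111001100.


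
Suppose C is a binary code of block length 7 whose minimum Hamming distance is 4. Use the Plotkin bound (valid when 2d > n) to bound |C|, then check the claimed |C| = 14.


Plotkin bound M ≤ 8; given |C| = 14 > bound (violated).

Check applicability: 2d = 8, n = 7.
2d − n = 1 > 0, so Plotkin applies.
Compute d/(2d−n) = 4/1 ≈ 4.0000.
⌊d/(2d−n)⌋ = 4.
Plotkin bound: M ≤ 2·4 = 8.
Given |C| = 14, check: VIOLATED.
This |C| is above the Plotkin bound, so no binary code with n = 7, d = 4 and 14 codewords exists.


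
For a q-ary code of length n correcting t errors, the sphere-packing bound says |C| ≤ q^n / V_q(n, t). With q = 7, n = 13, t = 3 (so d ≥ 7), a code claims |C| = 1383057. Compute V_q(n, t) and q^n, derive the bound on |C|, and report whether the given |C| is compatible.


V_q(n, t) = 64663, q^n = 96889010407, Hamming bound = 1498368, |C| = 1383057 ≤ bound (satisfied).

Step 1: Compute V_q(n, t) = Σ_{j=0}^3 C(n, j) (q−1)^j.
  j = 0: C(13,0)·(6)^0 = 1·1 = 1.
  j = 1: C(13,1)·(6)^1 = 13·6 = 78.
  j = 2: C(13,2)·(6)^2 = 78·36 = 2808.
  j = 3: C(13,3)·(6)^3 = 286·216 = 61776.
  V_q(n, t) = 1 + 78 + 2808 + 61776 = 64663.
Step 2: q^n = 7^13 = 96889010407.
Step 3: Hamming bound ⌊q^n / V_q(n,t)⌋ = ⌊96889010407/64663⌋ = 1498368.
Step 4: Compare |C| = 1383057 to 1498368: satisfied.
The claimed |C| lies below the Hamming bound.


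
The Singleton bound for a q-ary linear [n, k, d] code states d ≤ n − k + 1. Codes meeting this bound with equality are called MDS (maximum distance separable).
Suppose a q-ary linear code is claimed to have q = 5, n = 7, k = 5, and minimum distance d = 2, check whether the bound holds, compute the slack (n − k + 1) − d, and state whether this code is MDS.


Singleton RHS = n − k + 1 = 3, slack = 1, bound satisfied, not MDS.

Singleton bound: d ≤ n − k + 1.
Here n = 7, k = 5, so n − k + 1 = 3.
Given d = 2, check d ≤ 3: YES.
Slack = (n − k + 1) − d = 1.
The code is NOT MDS (slack = 1 > 0).
Description: the claimed parameters are [7, 5, 2]_5; such a code would be non-MDS.


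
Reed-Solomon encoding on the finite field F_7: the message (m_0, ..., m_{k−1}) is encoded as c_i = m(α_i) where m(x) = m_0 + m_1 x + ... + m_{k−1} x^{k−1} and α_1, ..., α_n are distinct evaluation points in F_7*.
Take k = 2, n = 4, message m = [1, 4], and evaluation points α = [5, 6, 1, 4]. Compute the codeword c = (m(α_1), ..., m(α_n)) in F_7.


c = [0, 4, 5, 3]

Message polynomial: m(x) = 1 + 4·x (mod 7).
For each evaluation point α_i, compute m(α_i) mod 7:
  α_1 = 5: Horner steps 4 → 0, so m(5) = 0.
  α_2 = 6: Horner steps 4 → 4, so m(6) = 4.
  α_3 = 1: Horner steps 4 → 5, so m(1) = 5.
  α_4 = 4: Horner steps 4 → 3, so m(4) = 3.
Codeword c = [0, 4, 5, 3] ∈ F_7^4.
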